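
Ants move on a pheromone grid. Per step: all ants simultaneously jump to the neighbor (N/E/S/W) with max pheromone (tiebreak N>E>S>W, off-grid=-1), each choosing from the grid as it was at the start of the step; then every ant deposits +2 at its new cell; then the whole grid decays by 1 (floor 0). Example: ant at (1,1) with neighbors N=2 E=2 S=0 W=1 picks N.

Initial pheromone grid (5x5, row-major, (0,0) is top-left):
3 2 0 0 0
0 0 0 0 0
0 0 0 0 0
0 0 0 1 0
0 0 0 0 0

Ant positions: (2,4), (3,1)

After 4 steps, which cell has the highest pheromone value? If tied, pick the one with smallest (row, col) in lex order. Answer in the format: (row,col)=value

Step 1: ant0:(2,4)->N->(1,4) | ant1:(3,1)->N->(2,1)
  grid max=2 at (0,0)
Step 2: ant0:(1,4)->N->(0,4) | ant1:(2,1)->N->(1,1)
  grid max=1 at (0,0)
Step 3: ant0:(0,4)->S->(1,4) | ant1:(1,1)->N->(0,1)
  grid max=1 at (0,1)
Step 4: ant0:(1,4)->N->(0,4) | ant1:(0,1)->E->(0,2)
  grid max=1 at (0,2)
Final grid:
  0 0 1 0 1
  0 0 0 0 0
  0 0 0 0 0
  0 0 0 0 0
  0 0 0 0 0
Max pheromone 1 at (0,2)

Answer: (0,2)=1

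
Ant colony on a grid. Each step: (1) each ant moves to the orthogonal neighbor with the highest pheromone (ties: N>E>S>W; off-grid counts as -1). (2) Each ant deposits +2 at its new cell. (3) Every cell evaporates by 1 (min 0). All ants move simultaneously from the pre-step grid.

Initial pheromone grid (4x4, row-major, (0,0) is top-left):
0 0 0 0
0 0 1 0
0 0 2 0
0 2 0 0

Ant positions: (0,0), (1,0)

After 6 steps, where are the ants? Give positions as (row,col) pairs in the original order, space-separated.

Step 1: ant0:(0,0)->E->(0,1) | ant1:(1,0)->N->(0,0)
  grid max=1 at (0,0)
Step 2: ant0:(0,1)->W->(0,0) | ant1:(0,0)->E->(0,1)
  grid max=2 at (0,0)
Step 3: ant0:(0,0)->E->(0,1) | ant1:(0,1)->W->(0,0)
  grid max=3 at (0,0)
Step 4: ant0:(0,1)->W->(0,0) | ant1:(0,0)->E->(0,1)
  grid max=4 at (0,0)
Step 5: ant0:(0,0)->E->(0,1) | ant1:(0,1)->W->(0,0)
  grid max=5 at (0,0)
Step 6: ant0:(0,1)->W->(0,0) | ant1:(0,0)->E->(0,1)
  grid max=6 at (0,0)

(0,0) (0,1)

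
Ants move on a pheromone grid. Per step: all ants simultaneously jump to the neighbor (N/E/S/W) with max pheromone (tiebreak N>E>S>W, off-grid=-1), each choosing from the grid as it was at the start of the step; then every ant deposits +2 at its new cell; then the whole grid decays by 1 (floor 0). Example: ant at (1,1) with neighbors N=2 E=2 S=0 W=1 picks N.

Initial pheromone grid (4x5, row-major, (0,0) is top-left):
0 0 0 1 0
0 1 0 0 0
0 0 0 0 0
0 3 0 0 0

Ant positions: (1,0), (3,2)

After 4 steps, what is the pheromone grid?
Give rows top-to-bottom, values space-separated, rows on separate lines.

After step 1: ants at (1,1),(3,1)
  0 0 0 0 0
  0 2 0 0 0
  0 0 0 0 0
  0 4 0 0 0
After step 2: ants at (0,1),(2,1)
  0 1 0 0 0
  0 1 0 0 0
  0 1 0 0 0
  0 3 0 0 0
After step 3: ants at (1,1),(3,1)
  0 0 0 0 0
  0 2 0 0 0
  0 0 0 0 0
  0 4 0 0 0
After step 4: ants at (0,1),(2,1)
  0 1 0 0 0
  0 1 0 0 0
  0 1 0 0 0
  0 3 0 0 0

0 1 0 0 0
0 1 0 0 0
0 1 0 0 0
0 3 0 0 0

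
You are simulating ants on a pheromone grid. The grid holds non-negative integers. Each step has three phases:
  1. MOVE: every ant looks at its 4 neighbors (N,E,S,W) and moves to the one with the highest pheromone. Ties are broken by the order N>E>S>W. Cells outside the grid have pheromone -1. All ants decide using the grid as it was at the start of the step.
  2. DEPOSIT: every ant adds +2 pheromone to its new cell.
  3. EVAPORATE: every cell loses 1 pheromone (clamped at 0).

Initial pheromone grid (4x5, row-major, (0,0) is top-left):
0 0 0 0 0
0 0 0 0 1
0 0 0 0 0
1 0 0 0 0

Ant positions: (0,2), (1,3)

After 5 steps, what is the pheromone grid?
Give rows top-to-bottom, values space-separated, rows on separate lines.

After step 1: ants at (0,3),(1,4)
  0 0 0 1 0
  0 0 0 0 2
  0 0 0 0 0
  0 0 0 0 0
After step 2: ants at (0,4),(0,4)
  0 0 0 0 3
  0 0 0 0 1
  0 0 0 0 0
  0 0 0 0 0
After step 3: ants at (1,4),(1,4)
  0 0 0 0 2
  0 0 0 0 4
  0 0 0 0 0
  0 0 0 0 0
After step 4: ants at (0,4),(0,4)
  0 0 0 0 5
  0 0 0 0 3
  0 0 0 0 0
  0 0 0 0 0
After step 5: ants at (1,4),(1,4)
  0 0 0 0 4
  0 0 0 0 6
  0 0 0 0 0
  0 0 0 0 0

0 0 0 0 4
0 0 0 0 6
0 0 0 0 0
0 0 0 0 0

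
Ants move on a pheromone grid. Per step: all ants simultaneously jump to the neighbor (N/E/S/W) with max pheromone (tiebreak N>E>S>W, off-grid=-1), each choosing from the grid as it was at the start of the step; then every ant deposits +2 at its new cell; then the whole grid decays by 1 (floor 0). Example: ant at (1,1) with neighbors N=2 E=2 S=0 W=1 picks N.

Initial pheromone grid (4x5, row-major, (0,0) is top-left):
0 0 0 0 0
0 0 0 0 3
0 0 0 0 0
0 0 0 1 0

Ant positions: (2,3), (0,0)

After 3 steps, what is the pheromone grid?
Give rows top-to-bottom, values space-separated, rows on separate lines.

After step 1: ants at (3,3),(0,1)
  0 1 0 0 0
  0 0 0 0 2
  0 0 0 0 0
  0 0 0 2 0
After step 2: ants at (2,3),(0,2)
  0 0 1 0 0
  0 0 0 0 1
  0 0 0 1 0
  0 0 0 1 0
After step 3: ants at (3,3),(0,3)
  0 0 0 1 0
  0 0 0 0 0
  0 0 0 0 0
  0 0 0 2 0

0 0 0 1 0
0 0 0 0 0
0 0 0 0 0
0 0 0 2 0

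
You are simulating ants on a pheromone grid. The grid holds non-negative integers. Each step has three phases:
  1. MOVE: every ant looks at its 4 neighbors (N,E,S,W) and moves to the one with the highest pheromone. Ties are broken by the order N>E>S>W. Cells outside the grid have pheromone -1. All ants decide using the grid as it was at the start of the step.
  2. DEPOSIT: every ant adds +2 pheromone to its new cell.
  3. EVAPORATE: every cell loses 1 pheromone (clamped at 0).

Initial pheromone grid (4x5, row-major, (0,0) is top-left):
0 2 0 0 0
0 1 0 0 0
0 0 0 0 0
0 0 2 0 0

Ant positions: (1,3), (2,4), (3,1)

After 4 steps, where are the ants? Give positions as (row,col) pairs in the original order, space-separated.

Step 1: ant0:(1,3)->N->(0,3) | ant1:(2,4)->N->(1,4) | ant2:(3,1)->E->(3,2)
  grid max=3 at (3,2)
Step 2: ant0:(0,3)->E->(0,4) | ant1:(1,4)->N->(0,4) | ant2:(3,2)->N->(2,2)
  grid max=3 at (0,4)
Step 3: ant0:(0,4)->S->(1,4) | ant1:(0,4)->S->(1,4) | ant2:(2,2)->S->(3,2)
  grid max=3 at (1,4)
Step 4: ant0:(1,4)->N->(0,4) | ant1:(1,4)->N->(0,4) | ant2:(3,2)->N->(2,2)
  grid max=5 at (0,4)

(0,4) (0,4) (2,2)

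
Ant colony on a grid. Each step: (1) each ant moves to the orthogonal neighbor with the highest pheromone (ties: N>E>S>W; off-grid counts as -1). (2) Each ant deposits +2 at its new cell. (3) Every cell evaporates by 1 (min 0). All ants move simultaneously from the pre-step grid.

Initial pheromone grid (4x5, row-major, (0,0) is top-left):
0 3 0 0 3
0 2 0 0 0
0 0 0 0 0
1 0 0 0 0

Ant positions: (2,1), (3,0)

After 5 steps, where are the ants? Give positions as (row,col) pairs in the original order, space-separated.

Step 1: ant0:(2,1)->N->(1,1) | ant1:(3,0)->N->(2,0)
  grid max=3 at (1,1)
Step 2: ant0:(1,1)->N->(0,1) | ant1:(2,0)->N->(1,0)
  grid max=3 at (0,1)
Step 3: ant0:(0,1)->S->(1,1) | ant1:(1,0)->E->(1,1)
  grid max=5 at (1,1)
Step 4: ant0:(1,1)->N->(0,1) | ant1:(1,1)->N->(0,1)
  grid max=5 at (0,1)
Step 5: ant0:(0,1)->S->(1,1) | ant1:(0,1)->S->(1,1)
  grid max=7 at (1,1)

(1,1) (1,1)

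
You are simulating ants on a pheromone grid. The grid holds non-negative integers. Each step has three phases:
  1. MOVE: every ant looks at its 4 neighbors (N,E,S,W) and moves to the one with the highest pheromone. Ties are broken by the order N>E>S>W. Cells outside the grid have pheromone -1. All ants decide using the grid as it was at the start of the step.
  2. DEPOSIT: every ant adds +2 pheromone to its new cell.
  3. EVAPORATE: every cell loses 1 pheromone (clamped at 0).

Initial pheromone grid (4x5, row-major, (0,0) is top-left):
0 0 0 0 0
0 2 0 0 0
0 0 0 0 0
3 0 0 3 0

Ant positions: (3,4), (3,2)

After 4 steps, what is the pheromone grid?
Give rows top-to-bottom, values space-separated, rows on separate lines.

After step 1: ants at (3,3),(3,3)
  0 0 0 0 0
  0 1 0 0 0
  0 0 0 0 0
  2 0 0 6 0
After step 2: ants at (2,3),(2,3)
  0 0 0 0 0
  0 0 0 0 0
  0 0 0 3 0
  1 0 0 5 0
After step 3: ants at (3,3),(3,3)
  0 0 0 0 0
  0 0 0 0 0
  0 0 0 2 0
  0 0 0 8 0
After step 4: ants at (2,3),(2,3)
  0 0 0 0 0
  0 0 0 0 0
  0 0 0 5 0
  0 0 0 7 0

0 0 0 0 0
0 0 0 0 0
0 0 0 5 0
0 0 0 7 0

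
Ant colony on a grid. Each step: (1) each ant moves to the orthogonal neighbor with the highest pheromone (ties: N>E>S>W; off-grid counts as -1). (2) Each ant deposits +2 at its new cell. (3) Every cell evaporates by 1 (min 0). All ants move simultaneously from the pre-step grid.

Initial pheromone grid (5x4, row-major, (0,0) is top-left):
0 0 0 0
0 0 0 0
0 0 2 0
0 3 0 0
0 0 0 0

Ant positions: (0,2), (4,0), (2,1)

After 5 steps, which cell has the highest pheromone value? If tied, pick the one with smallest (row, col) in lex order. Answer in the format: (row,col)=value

Answer: (3,1)=8

Derivation:
Step 1: ant0:(0,2)->E->(0,3) | ant1:(4,0)->N->(3,0) | ant2:(2,1)->S->(3,1)
  grid max=4 at (3,1)
Step 2: ant0:(0,3)->S->(1,3) | ant1:(3,0)->E->(3,1) | ant2:(3,1)->W->(3,0)
  grid max=5 at (3,1)
Step 3: ant0:(1,3)->N->(0,3) | ant1:(3,1)->W->(3,0) | ant2:(3,0)->E->(3,1)
  grid max=6 at (3,1)
Step 4: ant0:(0,3)->S->(1,3) | ant1:(3,0)->E->(3,1) | ant2:(3,1)->W->(3,0)
  grid max=7 at (3,1)
Step 5: ant0:(1,3)->N->(0,3) | ant1:(3,1)->W->(3,0) | ant2:(3,0)->E->(3,1)
  grid max=8 at (3,1)
Final grid:
  0 0 0 1
  0 0 0 0
  0 0 0 0
  5 8 0 0
  0 0 0 0
Max pheromone 8 at (3,1)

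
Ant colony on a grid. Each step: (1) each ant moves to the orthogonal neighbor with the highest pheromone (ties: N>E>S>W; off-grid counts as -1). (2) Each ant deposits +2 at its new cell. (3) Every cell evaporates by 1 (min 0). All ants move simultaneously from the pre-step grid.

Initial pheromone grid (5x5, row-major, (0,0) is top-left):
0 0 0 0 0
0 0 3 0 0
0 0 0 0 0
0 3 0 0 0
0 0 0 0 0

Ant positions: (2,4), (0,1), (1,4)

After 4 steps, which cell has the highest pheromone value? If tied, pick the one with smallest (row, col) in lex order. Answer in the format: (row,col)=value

Answer: (0,4)=4

Derivation:
Step 1: ant0:(2,4)->N->(1,4) | ant1:(0,1)->E->(0,2) | ant2:(1,4)->N->(0,4)
  grid max=2 at (1,2)
Step 2: ant0:(1,4)->N->(0,4) | ant1:(0,2)->S->(1,2) | ant2:(0,4)->S->(1,4)
  grid max=3 at (1,2)
Step 3: ant0:(0,4)->S->(1,4) | ant1:(1,2)->N->(0,2) | ant2:(1,4)->N->(0,4)
  grid max=3 at (0,4)
Step 4: ant0:(1,4)->N->(0,4) | ant1:(0,2)->S->(1,2) | ant2:(0,4)->S->(1,4)
  grid max=4 at (0,4)
Final grid:
  0 0 0 0 4
  0 0 3 0 4
  0 0 0 0 0
  0 0 0 0 0
  0 0 0 0 0
Max pheromone 4 at (0,4)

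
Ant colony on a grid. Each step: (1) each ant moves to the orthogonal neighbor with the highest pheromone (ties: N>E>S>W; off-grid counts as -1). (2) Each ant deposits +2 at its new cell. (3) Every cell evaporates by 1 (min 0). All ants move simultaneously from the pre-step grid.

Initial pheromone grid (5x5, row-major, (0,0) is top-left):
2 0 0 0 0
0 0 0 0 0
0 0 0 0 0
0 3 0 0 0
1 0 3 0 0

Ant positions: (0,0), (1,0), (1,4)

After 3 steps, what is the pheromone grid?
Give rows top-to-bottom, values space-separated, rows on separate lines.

After step 1: ants at (0,1),(0,0),(0,4)
  3 1 0 0 1
  0 0 0 0 0
  0 0 0 0 0
  0 2 0 0 0
  0 0 2 0 0
After step 2: ants at (0,0),(0,1),(1,4)
  4 2 0 0 0
  0 0 0 0 1
  0 0 0 0 0
  0 1 0 0 0
  0 0 1 0 0
After step 3: ants at (0,1),(0,0),(0,4)
  5 3 0 0 1
  0 0 0 0 0
  0 0 0 0 0
  0 0 0 0 0
  0 0 0 0 0

5 3 0 0 1
0 0 0 0 0
0 0 0 0 0
0 0 0 0 0
0 0 0 0 0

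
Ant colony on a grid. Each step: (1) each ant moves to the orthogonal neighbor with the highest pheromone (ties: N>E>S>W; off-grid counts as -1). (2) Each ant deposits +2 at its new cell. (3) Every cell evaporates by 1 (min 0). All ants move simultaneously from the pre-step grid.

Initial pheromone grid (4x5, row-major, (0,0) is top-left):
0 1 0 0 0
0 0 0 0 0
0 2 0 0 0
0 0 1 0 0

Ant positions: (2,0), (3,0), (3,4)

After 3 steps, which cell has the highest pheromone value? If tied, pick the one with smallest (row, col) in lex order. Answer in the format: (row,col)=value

Answer: (2,1)=5

Derivation:
Step 1: ant0:(2,0)->E->(2,1) | ant1:(3,0)->N->(2,0) | ant2:(3,4)->N->(2,4)
  grid max=3 at (2,1)
Step 2: ant0:(2,1)->W->(2,0) | ant1:(2,0)->E->(2,1) | ant2:(2,4)->N->(1,4)
  grid max=4 at (2,1)
Step 3: ant0:(2,0)->E->(2,1) | ant1:(2,1)->W->(2,0) | ant2:(1,4)->N->(0,4)
  grid max=5 at (2,1)
Final grid:
  0 0 0 0 1
  0 0 0 0 0
  3 5 0 0 0
  0 0 0 0 0
Max pheromone 5 at (2,1)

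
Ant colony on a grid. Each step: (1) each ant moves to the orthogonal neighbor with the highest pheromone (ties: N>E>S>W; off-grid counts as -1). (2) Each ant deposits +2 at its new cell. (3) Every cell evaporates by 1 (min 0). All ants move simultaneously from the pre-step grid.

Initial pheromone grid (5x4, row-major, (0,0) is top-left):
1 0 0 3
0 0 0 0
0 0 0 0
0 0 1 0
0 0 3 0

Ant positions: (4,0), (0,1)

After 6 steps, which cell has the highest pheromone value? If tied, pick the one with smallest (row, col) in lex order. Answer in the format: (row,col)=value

Answer: (0,0)=5

Derivation:
Step 1: ant0:(4,0)->N->(3,0) | ant1:(0,1)->W->(0,0)
  grid max=2 at (0,0)
Step 2: ant0:(3,0)->N->(2,0) | ant1:(0,0)->E->(0,1)
  grid max=1 at (0,0)
Step 3: ant0:(2,0)->N->(1,0) | ant1:(0,1)->W->(0,0)
  grid max=2 at (0,0)
Step 4: ant0:(1,0)->N->(0,0) | ant1:(0,0)->S->(1,0)
  grid max=3 at (0,0)
Step 5: ant0:(0,0)->S->(1,0) | ant1:(1,0)->N->(0,0)
  grid max=4 at (0,0)
Step 6: ant0:(1,0)->N->(0,0) | ant1:(0,0)->S->(1,0)
  grid max=5 at (0,0)
Final grid:
  5 0 0 0
  4 0 0 0
  0 0 0 0
  0 0 0 0
  0 0 0 0
Max pheromone 5 at (0,0)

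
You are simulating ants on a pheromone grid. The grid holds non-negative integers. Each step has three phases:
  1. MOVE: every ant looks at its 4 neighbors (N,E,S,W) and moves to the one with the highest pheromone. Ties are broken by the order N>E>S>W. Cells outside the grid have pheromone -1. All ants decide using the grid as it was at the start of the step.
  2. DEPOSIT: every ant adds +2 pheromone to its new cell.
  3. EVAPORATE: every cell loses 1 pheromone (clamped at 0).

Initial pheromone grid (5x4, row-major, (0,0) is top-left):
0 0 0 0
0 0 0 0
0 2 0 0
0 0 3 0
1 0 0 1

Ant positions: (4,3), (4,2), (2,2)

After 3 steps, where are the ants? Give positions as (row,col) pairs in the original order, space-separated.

Step 1: ant0:(4,3)->N->(3,3) | ant1:(4,2)->N->(3,2) | ant2:(2,2)->S->(3,2)
  grid max=6 at (3,2)
Step 2: ant0:(3,3)->W->(3,2) | ant1:(3,2)->E->(3,3) | ant2:(3,2)->E->(3,3)
  grid max=7 at (3,2)
Step 3: ant0:(3,2)->E->(3,3) | ant1:(3,3)->W->(3,2) | ant2:(3,3)->W->(3,2)
  grid max=10 at (3,2)

(3,3) (3,2) (3,2)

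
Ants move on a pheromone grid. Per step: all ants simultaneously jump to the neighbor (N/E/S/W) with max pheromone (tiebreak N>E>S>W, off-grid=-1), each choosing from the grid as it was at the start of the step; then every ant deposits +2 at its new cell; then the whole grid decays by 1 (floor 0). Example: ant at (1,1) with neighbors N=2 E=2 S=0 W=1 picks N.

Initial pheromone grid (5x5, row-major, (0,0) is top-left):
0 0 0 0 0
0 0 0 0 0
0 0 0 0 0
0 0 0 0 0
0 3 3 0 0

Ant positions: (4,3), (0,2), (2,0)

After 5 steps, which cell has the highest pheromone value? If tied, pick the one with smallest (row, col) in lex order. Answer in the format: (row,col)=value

Step 1: ant0:(4,3)->W->(4,2) | ant1:(0,2)->E->(0,3) | ant2:(2,0)->N->(1,0)
  grid max=4 at (4,2)
Step 2: ant0:(4,2)->W->(4,1) | ant1:(0,3)->E->(0,4) | ant2:(1,0)->N->(0,0)
  grid max=3 at (4,1)
Step 3: ant0:(4,1)->E->(4,2) | ant1:(0,4)->S->(1,4) | ant2:(0,0)->E->(0,1)
  grid max=4 at (4,2)
Step 4: ant0:(4,2)->W->(4,1) | ant1:(1,4)->N->(0,4) | ant2:(0,1)->E->(0,2)
  grid max=3 at (4,1)
Step 5: ant0:(4,1)->E->(4,2) | ant1:(0,4)->S->(1,4) | ant2:(0,2)->E->(0,3)
  grid max=4 at (4,2)
Final grid:
  0 0 0 1 0
  0 0 0 0 1
  0 0 0 0 0
  0 0 0 0 0
  0 2 4 0 0
Max pheromone 4 at (4,2)

Answer: (4,2)=4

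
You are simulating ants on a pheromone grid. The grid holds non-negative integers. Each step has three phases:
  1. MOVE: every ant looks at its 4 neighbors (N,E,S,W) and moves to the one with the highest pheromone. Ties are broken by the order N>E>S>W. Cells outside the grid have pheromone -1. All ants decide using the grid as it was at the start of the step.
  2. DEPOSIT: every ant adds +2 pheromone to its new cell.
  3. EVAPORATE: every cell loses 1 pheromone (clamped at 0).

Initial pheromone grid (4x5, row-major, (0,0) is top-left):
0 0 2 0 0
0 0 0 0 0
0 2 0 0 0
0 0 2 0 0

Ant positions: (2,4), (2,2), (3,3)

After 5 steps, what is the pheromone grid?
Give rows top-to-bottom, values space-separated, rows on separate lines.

After step 1: ants at (1,4),(3,2),(3,2)
  0 0 1 0 0
  0 0 0 0 1
  0 1 0 0 0
  0 0 5 0 0
After step 2: ants at (0,4),(2,2),(2,2)
  0 0 0 0 1
  0 0 0 0 0
  0 0 3 0 0
  0 0 4 0 0
After step 3: ants at (1,4),(3,2),(3,2)
  0 0 0 0 0
  0 0 0 0 1
  0 0 2 0 0
  0 0 7 0 0
After step 4: ants at (0,4),(2,2),(2,2)
  0 0 0 0 1
  0 0 0 0 0
  0 0 5 0 0
  0 0 6 0 0
After step 5: ants at (1,4),(3,2),(3,2)
  0 0 0 0 0
  0 0 0 0 1
  0 0 4 0 0
  0 0 9 0 0

0 0 0 0 0
0 0 0 0 1
0 0 4 0 0
0 0 9 0 0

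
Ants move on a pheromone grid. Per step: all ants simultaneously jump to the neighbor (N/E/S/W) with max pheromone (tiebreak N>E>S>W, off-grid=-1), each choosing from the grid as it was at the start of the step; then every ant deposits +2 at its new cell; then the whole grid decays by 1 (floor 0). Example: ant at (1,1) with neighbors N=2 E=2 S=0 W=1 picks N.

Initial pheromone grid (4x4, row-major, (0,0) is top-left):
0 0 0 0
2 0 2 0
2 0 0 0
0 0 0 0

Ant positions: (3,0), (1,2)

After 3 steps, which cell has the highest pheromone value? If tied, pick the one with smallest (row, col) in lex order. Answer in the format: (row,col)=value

Step 1: ant0:(3,0)->N->(2,0) | ant1:(1,2)->N->(0,2)
  grid max=3 at (2,0)
Step 2: ant0:(2,0)->N->(1,0) | ant1:(0,2)->S->(1,2)
  grid max=2 at (1,0)
Step 3: ant0:(1,0)->S->(2,0) | ant1:(1,2)->N->(0,2)
  grid max=3 at (2,0)
Final grid:
  0 0 1 0
  1 0 1 0
  3 0 0 0
  0 0 0 0
Max pheromone 3 at (2,0)

Answer: (2,0)=3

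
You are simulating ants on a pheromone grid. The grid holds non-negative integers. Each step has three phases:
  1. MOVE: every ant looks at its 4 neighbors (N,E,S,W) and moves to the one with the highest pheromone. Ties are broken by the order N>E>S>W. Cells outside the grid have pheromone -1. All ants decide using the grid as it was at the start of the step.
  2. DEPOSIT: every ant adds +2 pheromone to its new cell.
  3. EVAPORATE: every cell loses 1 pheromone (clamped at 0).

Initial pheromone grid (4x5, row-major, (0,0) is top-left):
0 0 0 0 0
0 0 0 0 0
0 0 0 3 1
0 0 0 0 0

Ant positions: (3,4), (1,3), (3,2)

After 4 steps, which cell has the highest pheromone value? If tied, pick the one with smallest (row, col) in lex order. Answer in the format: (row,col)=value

Answer: (2,3)=11

Derivation:
Step 1: ant0:(3,4)->N->(2,4) | ant1:(1,3)->S->(2,3) | ant2:(3,2)->N->(2,2)
  grid max=4 at (2,3)
Step 2: ant0:(2,4)->W->(2,3) | ant1:(2,3)->E->(2,4) | ant2:(2,2)->E->(2,3)
  grid max=7 at (2,3)
Step 3: ant0:(2,3)->E->(2,4) | ant1:(2,4)->W->(2,3) | ant2:(2,3)->E->(2,4)
  grid max=8 at (2,3)
Step 4: ant0:(2,4)->W->(2,3) | ant1:(2,3)->E->(2,4) | ant2:(2,4)->W->(2,3)
  grid max=11 at (2,3)
Final grid:
  0 0 0 0 0
  0 0 0 0 0
  0 0 0 11 7
  0 0 0 0 0
Max pheromone 11 at (2,3)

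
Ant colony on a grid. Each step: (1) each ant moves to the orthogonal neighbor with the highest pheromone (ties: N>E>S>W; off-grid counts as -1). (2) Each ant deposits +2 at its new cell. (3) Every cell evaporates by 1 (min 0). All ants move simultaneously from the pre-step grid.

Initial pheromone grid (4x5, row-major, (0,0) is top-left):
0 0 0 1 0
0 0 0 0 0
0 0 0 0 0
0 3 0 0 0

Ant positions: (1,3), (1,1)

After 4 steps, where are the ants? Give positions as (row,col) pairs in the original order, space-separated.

Step 1: ant0:(1,3)->N->(0,3) | ant1:(1,1)->N->(0,1)
  grid max=2 at (0,3)
Step 2: ant0:(0,3)->E->(0,4) | ant1:(0,1)->E->(0,2)
  grid max=1 at (0,2)
Step 3: ant0:(0,4)->W->(0,3) | ant1:(0,2)->E->(0,3)
  grid max=4 at (0,3)
Step 4: ant0:(0,3)->E->(0,4) | ant1:(0,3)->E->(0,4)
  grid max=3 at (0,3)

(0,4) (0,4)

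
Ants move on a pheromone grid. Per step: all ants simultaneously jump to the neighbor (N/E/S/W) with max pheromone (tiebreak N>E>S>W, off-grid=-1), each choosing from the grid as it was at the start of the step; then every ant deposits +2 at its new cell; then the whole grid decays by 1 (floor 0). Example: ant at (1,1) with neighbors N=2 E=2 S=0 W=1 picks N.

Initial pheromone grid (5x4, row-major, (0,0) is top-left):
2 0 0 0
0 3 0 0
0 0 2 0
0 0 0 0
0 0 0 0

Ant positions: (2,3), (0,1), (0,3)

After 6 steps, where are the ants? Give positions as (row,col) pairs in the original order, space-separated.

Step 1: ant0:(2,3)->W->(2,2) | ant1:(0,1)->S->(1,1) | ant2:(0,3)->S->(1,3)
  grid max=4 at (1,1)
Step 2: ant0:(2,2)->N->(1,2) | ant1:(1,1)->N->(0,1) | ant2:(1,3)->N->(0,3)
  grid max=3 at (1,1)
Step 3: ant0:(1,2)->W->(1,1) | ant1:(0,1)->S->(1,1) | ant2:(0,3)->S->(1,3)
  grid max=6 at (1,1)
Step 4: ant0:(1,1)->N->(0,1) | ant1:(1,1)->N->(0,1) | ant2:(1,3)->N->(0,3)
  grid max=5 at (1,1)
Step 5: ant0:(0,1)->S->(1,1) | ant1:(0,1)->S->(1,1) | ant2:(0,3)->S->(1,3)
  grid max=8 at (1,1)
Step 6: ant0:(1,1)->N->(0,1) | ant1:(1,1)->N->(0,1) | ant2:(1,3)->N->(0,3)
  grid max=7 at (1,1)

(0,1) (0,1) (0,3)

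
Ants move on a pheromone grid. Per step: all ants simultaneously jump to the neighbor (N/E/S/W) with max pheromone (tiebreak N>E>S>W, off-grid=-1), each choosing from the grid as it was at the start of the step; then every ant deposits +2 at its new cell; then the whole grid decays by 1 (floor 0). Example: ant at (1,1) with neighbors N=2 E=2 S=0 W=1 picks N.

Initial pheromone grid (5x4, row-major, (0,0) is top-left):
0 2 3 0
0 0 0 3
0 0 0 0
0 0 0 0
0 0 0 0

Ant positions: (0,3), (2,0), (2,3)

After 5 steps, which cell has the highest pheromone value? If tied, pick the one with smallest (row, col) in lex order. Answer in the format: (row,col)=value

Answer: (1,3)=10

Derivation:
Step 1: ant0:(0,3)->S->(1,3) | ant1:(2,0)->N->(1,0) | ant2:(2,3)->N->(1,3)
  grid max=6 at (1,3)
Step 2: ant0:(1,3)->N->(0,3) | ant1:(1,0)->N->(0,0) | ant2:(1,3)->N->(0,3)
  grid max=5 at (1,3)
Step 3: ant0:(0,3)->S->(1,3) | ant1:(0,0)->E->(0,1) | ant2:(0,3)->S->(1,3)
  grid max=8 at (1,3)
Step 4: ant0:(1,3)->N->(0,3) | ant1:(0,1)->E->(0,2) | ant2:(1,3)->N->(0,3)
  grid max=7 at (1,3)
Step 5: ant0:(0,3)->S->(1,3) | ant1:(0,2)->E->(0,3) | ant2:(0,3)->S->(1,3)
  grid max=10 at (1,3)
Final grid:
  0 0 0 6
  0 0 0 10
  0 0 0 0
  0 0 0 0
  0 0 0 0
Max pheromone 10 at (1,3)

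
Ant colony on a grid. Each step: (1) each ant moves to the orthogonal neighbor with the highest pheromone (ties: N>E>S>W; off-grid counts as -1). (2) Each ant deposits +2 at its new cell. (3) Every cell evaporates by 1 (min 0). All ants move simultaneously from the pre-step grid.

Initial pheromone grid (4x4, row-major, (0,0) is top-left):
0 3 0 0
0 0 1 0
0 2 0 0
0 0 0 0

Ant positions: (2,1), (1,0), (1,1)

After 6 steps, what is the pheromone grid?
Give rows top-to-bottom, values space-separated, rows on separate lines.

After step 1: ants at (1,1),(0,0),(0,1)
  1 4 0 0
  0 1 0 0
  0 1 0 0
  0 0 0 0
After step 2: ants at (0,1),(0,1),(1,1)
  0 7 0 0
  0 2 0 0
  0 0 0 0
  0 0 0 0
After step 3: ants at (1,1),(1,1),(0,1)
  0 8 0 0
  0 5 0 0
  0 0 0 0
  0 0 0 0
After step 4: ants at (0,1),(0,1),(1,1)
  0 11 0 0
  0 6 0 0
  0 0 0 0
  0 0 0 0
After step 5: ants at (1,1),(1,1),(0,1)
  0 12 0 0
  0 9 0 0
  0 0 0 0
  0 0 0 0
After step 6: ants at (0,1),(0,1),(1,1)
  0 15 0 0
  0 10 0 0
  0 0 0 0
  0 0 0 0

0 15 0 0
0 10 0 0
0 0 0 0
0 0 0 0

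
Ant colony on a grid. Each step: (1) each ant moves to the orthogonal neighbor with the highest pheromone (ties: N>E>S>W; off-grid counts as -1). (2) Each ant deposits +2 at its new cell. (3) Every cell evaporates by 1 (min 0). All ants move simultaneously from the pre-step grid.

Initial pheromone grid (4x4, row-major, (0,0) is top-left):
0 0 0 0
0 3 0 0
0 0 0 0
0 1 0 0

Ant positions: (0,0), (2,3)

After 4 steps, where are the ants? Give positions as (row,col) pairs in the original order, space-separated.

Step 1: ant0:(0,0)->E->(0,1) | ant1:(2,3)->N->(1,3)
  grid max=2 at (1,1)
Step 2: ant0:(0,1)->S->(1,1) | ant1:(1,3)->N->(0,3)
  grid max=3 at (1,1)
Step 3: ant0:(1,1)->N->(0,1) | ant1:(0,3)->S->(1,3)
  grid max=2 at (1,1)
Step 4: ant0:(0,1)->S->(1,1) | ant1:(1,3)->N->(0,3)
  grid max=3 at (1,1)

(1,1) (0,3)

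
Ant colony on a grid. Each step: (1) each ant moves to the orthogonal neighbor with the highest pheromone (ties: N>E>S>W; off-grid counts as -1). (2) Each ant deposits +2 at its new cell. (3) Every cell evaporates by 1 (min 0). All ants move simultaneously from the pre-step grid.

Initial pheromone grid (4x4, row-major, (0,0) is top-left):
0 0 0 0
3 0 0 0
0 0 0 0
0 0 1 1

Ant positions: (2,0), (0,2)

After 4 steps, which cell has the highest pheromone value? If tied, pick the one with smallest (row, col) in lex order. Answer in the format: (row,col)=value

Answer: (1,0)=3

Derivation:
Step 1: ant0:(2,0)->N->(1,0) | ant1:(0,2)->E->(0,3)
  grid max=4 at (1,0)
Step 2: ant0:(1,0)->N->(0,0) | ant1:(0,3)->S->(1,3)
  grid max=3 at (1,0)
Step 3: ant0:(0,0)->S->(1,0) | ant1:(1,3)->N->(0,3)
  grid max=4 at (1,0)
Step 4: ant0:(1,0)->N->(0,0) | ant1:(0,3)->S->(1,3)
  grid max=3 at (1,0)
Final grid:
  1 0 0 0
  3 0 0 1
  0 0 0 0
  0 0 0 0
Max pheromone 3 at (1,0)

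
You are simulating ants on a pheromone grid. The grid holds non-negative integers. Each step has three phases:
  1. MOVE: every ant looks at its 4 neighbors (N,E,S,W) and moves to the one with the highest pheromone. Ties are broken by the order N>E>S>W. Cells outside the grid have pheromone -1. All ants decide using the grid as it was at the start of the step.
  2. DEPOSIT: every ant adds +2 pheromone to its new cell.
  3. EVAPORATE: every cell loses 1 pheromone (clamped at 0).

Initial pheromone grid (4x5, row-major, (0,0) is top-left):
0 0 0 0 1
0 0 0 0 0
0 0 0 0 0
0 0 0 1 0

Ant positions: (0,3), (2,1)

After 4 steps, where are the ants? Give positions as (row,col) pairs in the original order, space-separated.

Step 1: ant0:(0,3)->E->(0,4) | ant1:(2,1)->N->(1,1)
  grid max=2 at (0,4)
Step 2: ant0:(0,4)->S->(1,4) | ant1:(1,1)->N->(0,1)
  grid max=1 at (0,1)
Step 3: ant0:(1,4)->N->(0,4) | ant1:(0,1)->E->(0,2)
  grid max=2 at (0,4)
Step 4: ant0:(0,4)->S->(1,4) | ant1:(0,2)->E->(0,3)
  grid max=1 at (0,3)

(1,4) (0,3)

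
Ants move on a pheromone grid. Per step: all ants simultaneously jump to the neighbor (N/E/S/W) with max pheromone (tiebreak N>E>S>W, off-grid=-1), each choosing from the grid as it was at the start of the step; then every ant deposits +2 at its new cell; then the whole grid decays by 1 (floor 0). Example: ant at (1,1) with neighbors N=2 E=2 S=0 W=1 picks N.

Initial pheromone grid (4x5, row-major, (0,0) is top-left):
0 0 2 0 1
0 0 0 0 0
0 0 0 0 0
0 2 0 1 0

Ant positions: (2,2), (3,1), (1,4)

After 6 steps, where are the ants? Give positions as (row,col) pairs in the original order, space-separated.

Step 1: ant0:(2,2)->N->(1,2) | ant1:(3,1)->N->(2,1) | ant2:(1,4)->N->(0,4)
  grid max=2 at (0,4)
Step 2: ant0:(1,2)->N->(0,2) | ant1:(2,1)->S->(3,1) | ant2:(0,4)->S->(1,4)
  grid max=2 at (0,2)
Step 3: ant0:(0,2)->E->(0,3) | ant1:(3,1)->N->(2,1) | ant2:(1,4)->N->(0,4)
  grid max=2 at (0,4)
Step 4: ant0:(0,3)->E->(0,4) | ant1:(2,1)->S->(3,1) | ant2:(0,4)->W->(0,3)
  grid max=3 at (0,4)
Step 5: ant0:(0,4)->W->(0,3) | ant1:(3,1)->N->(2,1) | ant2:(0,3)->E->(0,4)
  grid max=4 at (0,4)
Step 6: ant0:(0,3)->E->(0,4) | ant1:(2,1)->S->(3,1) | ant2:(0,4)->W->(0,3)
  grid max=5 at (0,4)

(0,4) (3,1) (0,3)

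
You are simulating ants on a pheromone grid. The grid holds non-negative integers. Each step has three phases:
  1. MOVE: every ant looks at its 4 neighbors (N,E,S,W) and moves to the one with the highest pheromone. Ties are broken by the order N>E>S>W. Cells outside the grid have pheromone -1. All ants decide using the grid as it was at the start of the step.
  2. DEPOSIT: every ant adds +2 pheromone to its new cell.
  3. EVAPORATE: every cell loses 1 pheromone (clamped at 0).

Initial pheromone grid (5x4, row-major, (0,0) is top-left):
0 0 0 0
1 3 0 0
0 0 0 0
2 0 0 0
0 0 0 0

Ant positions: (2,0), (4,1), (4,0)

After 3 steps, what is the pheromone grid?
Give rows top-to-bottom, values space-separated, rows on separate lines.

After step 1: ants at (3,0),(3,1),(3,0)
  0 0 0 0
  0 2 0 0
  0 0 0 0
  5 1 0 0
  0 0 0 0
After step 2: ants at (3,1),(3,0),(3,1)
  0 0 0 0
  0 1 0 0
  0 0 0 0
  6 4 0 0
  0 0 0 0
After step 3: ants at (3,0),(3,1),(3,0)
  0 0 0 0
  0 0 0 0
  0 0 0 0
  9 5 0 0
  0 0 0 0

0 0 0 0
0 0 0 0
0 0 0 0
9 5 0 0
0 0 0 0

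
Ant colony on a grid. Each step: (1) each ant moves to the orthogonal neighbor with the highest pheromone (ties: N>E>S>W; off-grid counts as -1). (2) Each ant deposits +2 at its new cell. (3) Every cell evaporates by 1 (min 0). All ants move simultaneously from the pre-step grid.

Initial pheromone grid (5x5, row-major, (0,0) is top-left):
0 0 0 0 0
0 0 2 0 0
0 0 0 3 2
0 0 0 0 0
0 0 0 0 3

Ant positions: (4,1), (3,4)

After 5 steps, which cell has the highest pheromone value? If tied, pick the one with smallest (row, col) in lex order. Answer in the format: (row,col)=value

Answer: (4,4)=4

Derivation:
Step 1: ant0:(4,1)->N->(3,1) | ant1:(3,4)->S->(4,4)
  grid max=4 at (4,4)
Step 2: ant0:(3,1)->N->(2,1) | ant1:(4,4)->N->(3,4)
  grid max=3 at (4,4)
Step 3: ant0:(2,1)->N->(1,1) | ant1:(3,4)->S->(4,4)
  grid max=4 at (4,4)
Step 4: ant0:(1,1)->N->(0,1) | ant1:(4,4)->N->(3,4)
  grid max=3 at (4,4)
Step 5: ant0:(0,1)->E->(0,2) | ant1:(3,4)->S->(4,4)
  grid max=4 at (4,4)
Final grid:
  0 0 1 0 0
  0 0 0 0 0
  0 0 0 0 0
  0 0 0 0 0
  0 0 0 0 4
Max pheromone 4 at (4,4)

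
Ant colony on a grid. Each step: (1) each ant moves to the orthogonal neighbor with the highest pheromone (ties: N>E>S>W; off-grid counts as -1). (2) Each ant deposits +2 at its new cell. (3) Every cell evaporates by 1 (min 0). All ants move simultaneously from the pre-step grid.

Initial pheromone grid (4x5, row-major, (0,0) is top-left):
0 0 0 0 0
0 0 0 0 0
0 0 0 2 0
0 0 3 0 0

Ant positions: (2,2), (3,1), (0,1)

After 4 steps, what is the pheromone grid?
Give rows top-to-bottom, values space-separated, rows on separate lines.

After step 1: ants at (3,2),(3,2),(0,2)
  0 0 1 0 0
  0 0 0 0 0
  0 0 0 1 0
  0 0 6 0 0
After step 2: ants at (2,2),(2,2),(0,3)
  0 0 0 1 0
  0 0 0 0 0
  0 0 3 0 0
  0 0 5 0 0
After step 3: ants at (3,2),(3,2),(0,4)
  0 0 0 0 1
  0 0 0 0 0
  0 0 2 0 0
  0 0 8 0 0
After step 4: ants at (2,2),(2,2),(1,4)
  0 0 0 0 0
  0 0 0 0 1
  0 0 5 0 0
  0 0 7 0 0

0 0 0 0 0
0 0 0 0 1
0 0 5 0 0
0 0 7 0 0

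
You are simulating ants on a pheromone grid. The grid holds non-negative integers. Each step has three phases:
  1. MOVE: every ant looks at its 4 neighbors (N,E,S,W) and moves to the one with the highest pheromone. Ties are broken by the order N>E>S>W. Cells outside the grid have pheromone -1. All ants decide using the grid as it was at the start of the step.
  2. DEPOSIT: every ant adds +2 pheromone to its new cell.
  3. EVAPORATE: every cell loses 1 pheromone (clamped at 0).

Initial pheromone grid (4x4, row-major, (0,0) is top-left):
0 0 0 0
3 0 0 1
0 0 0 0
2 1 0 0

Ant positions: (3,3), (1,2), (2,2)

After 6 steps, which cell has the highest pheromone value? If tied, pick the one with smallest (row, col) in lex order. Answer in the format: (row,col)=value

Answer: (1,3)=13

Derivation:
Step 1: ant0:(3,3)->N->(2,3) | ant1:(1,2)->E->(1,3) | ant2:(2,2)->N->(1,2)
  grid max=2 at (1,0)
Step 2: ant0:(2,3)->N->(1,3) | ant1:(1,3)->S->(2,3) | ant2:(1,2)->E->(1,3)
  grid max=5 at (1,3)
Step 3: ant0:(1,3)->S->(2,3) | ant1:(2,3)->N->(1,3) | ant2:(1,3)->S->(2,3)
  grid max=6 at (1,3)
Step 4: ant0:(2,3)->N->(1,3) | ant1:(1,3)->S->(2,3) | ant2:(2,3)->N->(1,3)
  grid max=9 at (1,3)
Step 5: ant0:(1,3)->S->(2,3) | ant1:(2,3)->N->(1,3) | ant2:(1,3)->S->(2,3)
  grid max=10 at (1,3)
Step 6: ant0:(2,3)->N->(1,3) | ant1:(1,3)->S->(2,3) | ant2:(2,3)->N->(1,3)
  grid max=13 at (1,3)
Final grid:
  0 0 0 0
  0 0 0 13
  0 0 0 10
  0 0 0 0
Max pheromone 13 at (1,3)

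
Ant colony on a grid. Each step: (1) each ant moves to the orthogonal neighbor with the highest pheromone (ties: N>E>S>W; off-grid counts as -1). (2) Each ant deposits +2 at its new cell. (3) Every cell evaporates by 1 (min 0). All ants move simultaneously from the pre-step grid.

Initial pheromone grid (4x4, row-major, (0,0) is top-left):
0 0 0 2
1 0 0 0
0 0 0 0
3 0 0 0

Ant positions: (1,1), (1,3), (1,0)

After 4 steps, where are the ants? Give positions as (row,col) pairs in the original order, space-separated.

Step 1: ant0:(1,1)->W->(1,0) | ant1:(1,3)->N->(0,3) | ant2:(1,0)->N->(0,0)
  grid max=3 at (0,3)
Step 2: ant0:(1,0)->N->(0,0) | ant1:(0,3)->S->(1,3) | ant2:(0,0)->S->(1,0)
  grid max=3 at (1,0)
Step 3: ant0:(0,0)->S->(1,0) | ant1:(1,3)->N->(0,3) | ant2:(1,0)->N->(0,0)
  grid max=4 at (1,0)
Step 4: ant0:(1,0)->N->(0,0) | ant1:(0,3)->S->(1,3) | ant2:(0,0)->S->(1,0)
  grid max=5 at (1,0)

(0,0) (1,3) (1,0)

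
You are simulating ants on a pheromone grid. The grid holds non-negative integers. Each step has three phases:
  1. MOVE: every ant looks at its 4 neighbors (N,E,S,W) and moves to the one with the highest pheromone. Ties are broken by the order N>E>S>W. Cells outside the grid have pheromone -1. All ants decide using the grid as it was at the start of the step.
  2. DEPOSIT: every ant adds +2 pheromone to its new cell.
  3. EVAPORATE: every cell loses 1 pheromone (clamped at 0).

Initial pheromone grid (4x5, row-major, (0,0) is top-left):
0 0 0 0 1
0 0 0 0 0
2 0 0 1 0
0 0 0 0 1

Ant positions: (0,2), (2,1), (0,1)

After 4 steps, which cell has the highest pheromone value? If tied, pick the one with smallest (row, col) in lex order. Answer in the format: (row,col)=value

Answer: (0,2)=4

Derivation:
Step 1: ant0:(0,2)->E->(0,3) | ant1:(2,1)->W->(2,0) | ant2:(0,1)->E->(0,2)
  grid max=3 at (2,0)
Step 2: ant0:(0,3)->W->(0,2) | ant1:(2,0)->N->(1,0) | ant2:(0,2)->E->(0,3)
  grid max=2 at (0,2)
Step 3: ant0:(0,2)->E->(0,3) | ant1:(1,0)->S->(2,0) | ant2:(0,3)->W->(0,2)
  grid max=3 at (0,2)
Step 4: ant0:(0,3)->W->(0,2) | ant1:(2,0)->N->(1,0) | ant2:(0,2)->E->(0,3)
  grid max=4 at (0,2)
Final grid:
  0 0 4 4 0
  1 0 0 0 0
  2 0 0 0 0
  0 0 0 0 0
Max pheromone 4 at (0,2)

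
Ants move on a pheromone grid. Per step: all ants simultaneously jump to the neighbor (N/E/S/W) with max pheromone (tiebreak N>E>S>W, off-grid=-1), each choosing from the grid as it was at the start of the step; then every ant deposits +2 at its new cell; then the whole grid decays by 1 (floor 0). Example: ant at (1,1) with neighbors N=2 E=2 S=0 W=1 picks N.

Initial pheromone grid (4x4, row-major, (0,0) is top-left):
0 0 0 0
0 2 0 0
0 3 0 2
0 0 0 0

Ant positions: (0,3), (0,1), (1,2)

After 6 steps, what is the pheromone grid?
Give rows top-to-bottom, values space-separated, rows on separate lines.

After step 1: ants at (1,3),(1,1),(1,1)
  0 0 0 0
  0 5 0 1
  0 2 0 1
  0 0 0 0
After step 2: ants at (2,3),(2,1),(2,1)
  0 0 0 0
  0 4 0 0
  0 5 0 2
  0 0 0 0
After step 3: ants at (1,3),(1,1),(1,1)
  0 0 0 0
  0 7 0 1
  0 4 0 1
  0 0 0 0
After step 4: ants at (2,3),(2,1),(2,1)
  0 0 0 0
  0 6 0 0
  0 7 0 2
  0 0 0 0
After step 5: ants at (1,3),(1,1),(1,1)
  0 0 0 0
  0 9 0 1
  0 6 0 1
  0 0 0 0
After step 6: ants at (2,3),(2,1),(2,1)
  0 0 0 0
  0 8 0 0
  0 9 0 2
  0 0 0 0

0 0 0 0
0 8 0 0
0 9 0 2
0 0 0 0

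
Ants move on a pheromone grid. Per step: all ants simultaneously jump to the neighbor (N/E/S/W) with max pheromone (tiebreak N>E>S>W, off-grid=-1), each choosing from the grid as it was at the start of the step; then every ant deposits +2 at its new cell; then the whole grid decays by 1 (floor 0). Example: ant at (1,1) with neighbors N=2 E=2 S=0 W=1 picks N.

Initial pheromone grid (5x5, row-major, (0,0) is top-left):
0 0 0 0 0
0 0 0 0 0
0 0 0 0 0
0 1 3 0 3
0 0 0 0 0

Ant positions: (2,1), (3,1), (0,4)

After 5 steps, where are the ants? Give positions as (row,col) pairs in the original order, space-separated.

Step 1: ant0:(2,1)->S->(3,1) | ant1:(3,1)->E->(3,2) | ant2:(0,4)->S->(1,4)
  grid max=4 at (3,2)
Step 2: ant0:(3,1)->E->(3,2) | ant1:(3,2)->W->(3,1) | ant2:(1,4)->N->(0,4)
  grid max=5 at (3,2)
Step 3: ant0:(3,2)->W->(3,1) | ant1:(3,1)->E->(3,2) | ant2:(0,4)->S->(1,4)
  grid max=6 at (3,2)
Step 4: ant0:(3,1)->E->(3,2) | ant1:(3,2)->W->(3,1) | ant2:(1,4)->N->(0,4)
  grid max=7 at (3,2)
Step 5: ant0:(3,2)->W->(3,1) | ant1:(3,1)->E->(3,2) | ant2:(0,4)->S->(1,4)
  grid max=8 at (3,2)

(3,1) (3,2) (1,4)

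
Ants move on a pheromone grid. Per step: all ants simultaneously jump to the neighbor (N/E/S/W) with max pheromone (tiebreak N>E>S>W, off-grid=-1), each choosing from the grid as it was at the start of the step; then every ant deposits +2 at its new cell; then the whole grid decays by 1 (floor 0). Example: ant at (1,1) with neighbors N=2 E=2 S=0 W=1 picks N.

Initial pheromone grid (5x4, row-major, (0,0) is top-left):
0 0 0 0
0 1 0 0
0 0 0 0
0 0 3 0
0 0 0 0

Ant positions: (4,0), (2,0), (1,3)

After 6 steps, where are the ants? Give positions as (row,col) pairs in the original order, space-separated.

Step 1: ant0:(4,0)->N->(3,0) | ant1:(2,0)->N->(1,0) | ant2:(1,3)->N->(0,3)
  grid max=2 at (3,2)
Step 2: ant0:(3,0)->N->(2,0) | ant1:(1,0)->N->(0,0) | ant2:(0,3)->S->(1,3)
  grid max=1 at (0,0)
Step 3: ant0:(2,0)->N->(1,0) | ant1:(0,0)->E->(0,1) | ant2:(1,3)->N->(0,3)
  grid max=1 at (0,1)
Step 4: ant0:(1,0)->N->(0,0) | ant1:(0,1)->E->(0,2) | ant2:(0,3)->S->(1,3)
  grid max=1 at (0,0)
Step 5: ant0:(0,0)->E->(0,1) | ant1:(0,2)->E->(0,3) | ant2:(1,3)->N->(0,3)
  grid max=3 at (0,3)
Step 6: ant0:(0,1)->E->(0,2) | ant1:(0,3)->S->(1,3) | ant2:(0,3)->S->(1,3)
  grid max=3 at (1,3)

(0,2) (1,3) (1,3)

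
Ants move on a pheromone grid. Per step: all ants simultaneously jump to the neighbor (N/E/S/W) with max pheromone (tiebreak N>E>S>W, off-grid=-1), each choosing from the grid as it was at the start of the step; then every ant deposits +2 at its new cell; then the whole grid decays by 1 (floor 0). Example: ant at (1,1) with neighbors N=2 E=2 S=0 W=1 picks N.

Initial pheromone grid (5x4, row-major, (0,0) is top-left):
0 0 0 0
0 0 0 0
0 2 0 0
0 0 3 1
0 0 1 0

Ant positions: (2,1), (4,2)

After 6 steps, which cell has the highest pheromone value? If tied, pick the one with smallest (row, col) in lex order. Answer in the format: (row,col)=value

Step 1: ant0:(2,1)->N->(1,1) | ant1:(4,2)->N->(3,2)
  grid max=4 at (3,2)
Step 2: ant0:(1,1)->S->(2,1) | ant1:(3,2)->N->(2,2)
  grid max=3 at (3,2)
Step 3: ant0:(2,1)->E->(2,2) | ant1:(2,2)->S->(3,2)
  grid max=4 at (3,2)
Step 4: ant0:(2,2)->S->(3,2) | ant1:(3,2)->N->(2,2)
  grid max=5 at (3,2)
Step 5: ant0:(3,2)->N->(2,2) | ant1:(2,2)->S->(3,2)
  grid max=6 at (3,2)
Step 6: ant0:(2,2)->S->(3,2) | ant1:(3,2)->N->(2,2)
  grid max=7 at (3,2)
Final grid:
  0 0 0 0
  0 0 0 0
  0 0 5 0
  0 0 7 0
  0 0 0 0
Max pheromone 7 at (3,2)

Answer: (3,2)=7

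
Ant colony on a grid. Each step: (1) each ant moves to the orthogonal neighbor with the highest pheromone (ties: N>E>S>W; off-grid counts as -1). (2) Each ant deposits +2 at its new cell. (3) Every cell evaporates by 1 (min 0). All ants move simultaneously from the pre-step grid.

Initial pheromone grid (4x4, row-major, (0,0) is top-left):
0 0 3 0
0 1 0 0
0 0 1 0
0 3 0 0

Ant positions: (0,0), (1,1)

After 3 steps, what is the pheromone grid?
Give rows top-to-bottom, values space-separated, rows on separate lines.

After step 1: ants at (0,1),(0,1)
  0 3 2 0
  0 0 0 0
  0 0 0 0
  0 2 0 0
After step 2: ants at (0,2),(0,2)
  0 2 5 0
  0 0 0 0
  0 0 0 0
  0 1 0 0
After step 3: ants at (0,1),(0,1)
  0 5 4 0
  0 0 0 0
  0 0 0 0
  0 0 0 0

0 5 4 0
0 0 0 0
0 0 0 0
0 0 0 0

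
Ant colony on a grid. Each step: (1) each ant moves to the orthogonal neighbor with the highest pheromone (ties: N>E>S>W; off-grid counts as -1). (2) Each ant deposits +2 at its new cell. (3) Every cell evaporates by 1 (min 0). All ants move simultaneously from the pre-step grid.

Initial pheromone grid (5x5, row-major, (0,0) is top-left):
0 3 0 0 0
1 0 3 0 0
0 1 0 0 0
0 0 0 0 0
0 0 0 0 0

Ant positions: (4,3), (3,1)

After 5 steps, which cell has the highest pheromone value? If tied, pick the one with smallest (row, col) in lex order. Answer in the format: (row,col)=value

Answer: (0,2)=2

Derivation:
Step 1: ant0:(4,3)->N->(3,3) | ant1:(3,1)->N->(2,1)
  grid max=2 at (0,1)
Step 2: ant0:(3,3)->N->(2,3) | ant1:(2,1)->N->(1,1)
  grid max=1 at (0,1)
Step 3: ant0:(2,3)->N->(1,3) | ant1:(1,1)->N->(0,1)
  grid max=2 at (0,1)
Step 4: ant0:(1,3)->N->(0,3) | ant1:(0,1)->E->(0,2)
  grid max=1 at (0,1)
Step 5: ant0:(0,3)->W->(0,2) | ant1:(0,2)->E->(0,3)
  grid max=2 at (0,2)
Final grid:
  0 0 2 2 0
  0 0 0 0 0
  0 0 0 0 0
  0 0 0 0 0
  0 0 0 0 0
Max pheromone 2 at (0,2)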